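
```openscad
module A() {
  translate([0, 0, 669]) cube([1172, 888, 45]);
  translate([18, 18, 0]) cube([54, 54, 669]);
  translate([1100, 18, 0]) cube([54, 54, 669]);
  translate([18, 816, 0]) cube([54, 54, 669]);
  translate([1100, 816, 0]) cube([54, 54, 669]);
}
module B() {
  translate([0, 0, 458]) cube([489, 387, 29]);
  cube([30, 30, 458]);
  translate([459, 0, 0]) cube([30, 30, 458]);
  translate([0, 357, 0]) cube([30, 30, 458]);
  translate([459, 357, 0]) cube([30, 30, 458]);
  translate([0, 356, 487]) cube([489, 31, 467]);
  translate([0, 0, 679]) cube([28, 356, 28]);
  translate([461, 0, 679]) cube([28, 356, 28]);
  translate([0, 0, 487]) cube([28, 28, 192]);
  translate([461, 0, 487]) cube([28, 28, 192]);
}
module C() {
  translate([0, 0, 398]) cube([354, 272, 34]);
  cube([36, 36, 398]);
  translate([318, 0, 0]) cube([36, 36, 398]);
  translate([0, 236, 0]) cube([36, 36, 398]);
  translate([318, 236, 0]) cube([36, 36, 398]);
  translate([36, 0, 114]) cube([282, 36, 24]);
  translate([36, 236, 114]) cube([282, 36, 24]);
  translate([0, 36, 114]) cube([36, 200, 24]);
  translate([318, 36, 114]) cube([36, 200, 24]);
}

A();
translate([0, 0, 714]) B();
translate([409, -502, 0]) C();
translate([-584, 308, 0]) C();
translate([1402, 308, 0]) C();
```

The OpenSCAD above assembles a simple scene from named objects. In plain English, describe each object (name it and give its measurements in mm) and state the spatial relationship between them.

A is a rectangular dining table. The top is 1172×888×45 mm with its upper surface at z = 714 mm. It stands on four 54×54 mm square legs, each inset 18 mm from the nearest pair of top edges, running from the floor to the underside of the top.

B is a chair. The seat is a 489×387×29 mm slab with its top at z = 487 mm, on four 30×30 mm corner legs (flush with the seat edges, standing on z = 0). A flat backrest 31 mm thick, 467 mm tall, spans the full seat width and rises from the seat top along its +y edge, rear face flush with the rear of the seat. Two armrests of 28×28 mm section run along each side from the seat's front edge to the front of the backrest, top faces 220 mm above the seat top and outer faces flush with the seat's x-edges; a 28×28 mm post under the front of each armrest stands on the seat at the front corner.

C is a four-legged stool. The seat is a 354×272×34 mm slab whose top surface is at z = 432 mm; four square legs, each 36×36 mm in cross-section, run from the floor (z = 0) to the underside of the seat, each flush with a corner of the seat. Four stretchers, 36 mm wide and 24 mm tall, connect adjacent legs with their undersides at z = 114 mm, each running between the inner faces of the legs it joins and aligned with the legs' outer faces on the other axis.

The chair is on top of the table. Three stools sit around the table at the −y, −x, +x sides.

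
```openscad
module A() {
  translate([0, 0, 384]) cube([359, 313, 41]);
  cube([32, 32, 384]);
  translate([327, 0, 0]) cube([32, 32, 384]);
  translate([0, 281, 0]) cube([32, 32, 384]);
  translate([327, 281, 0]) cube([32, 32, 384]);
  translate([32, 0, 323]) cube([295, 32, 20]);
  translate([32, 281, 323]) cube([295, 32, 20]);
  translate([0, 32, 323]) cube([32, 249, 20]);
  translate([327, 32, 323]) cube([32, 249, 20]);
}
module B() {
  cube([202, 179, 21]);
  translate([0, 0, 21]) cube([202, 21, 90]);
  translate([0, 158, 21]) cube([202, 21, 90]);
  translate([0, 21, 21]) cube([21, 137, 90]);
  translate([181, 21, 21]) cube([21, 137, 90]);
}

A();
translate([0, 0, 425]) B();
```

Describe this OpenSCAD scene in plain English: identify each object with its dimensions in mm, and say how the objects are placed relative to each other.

A is a four-legged stool. The seat is 359×313 mm, 41 mm thick, top at z = 425 mm. It stands on four square legs, each 32×32 mm in cross-section, from z = 0 to the seat underside, each flush with a corner of the seat. Four stretchers, 32 mm wide and 20 mm tall, connect adjacent legs with their undersides at z = 323 mm, each running between the inner faces of the legs it joins and aligned with the legs' outer faces on the other axis.

B is an open storage box with external size 202×179×111 mm and wall thickness 21 mm (the base is also 21 mm thick). The base covers the whole footprint; the four walls stand on the base, with the y-facing walls full-width and the x-facing walls fitting between their inner faces.

The open box is on top of the stool.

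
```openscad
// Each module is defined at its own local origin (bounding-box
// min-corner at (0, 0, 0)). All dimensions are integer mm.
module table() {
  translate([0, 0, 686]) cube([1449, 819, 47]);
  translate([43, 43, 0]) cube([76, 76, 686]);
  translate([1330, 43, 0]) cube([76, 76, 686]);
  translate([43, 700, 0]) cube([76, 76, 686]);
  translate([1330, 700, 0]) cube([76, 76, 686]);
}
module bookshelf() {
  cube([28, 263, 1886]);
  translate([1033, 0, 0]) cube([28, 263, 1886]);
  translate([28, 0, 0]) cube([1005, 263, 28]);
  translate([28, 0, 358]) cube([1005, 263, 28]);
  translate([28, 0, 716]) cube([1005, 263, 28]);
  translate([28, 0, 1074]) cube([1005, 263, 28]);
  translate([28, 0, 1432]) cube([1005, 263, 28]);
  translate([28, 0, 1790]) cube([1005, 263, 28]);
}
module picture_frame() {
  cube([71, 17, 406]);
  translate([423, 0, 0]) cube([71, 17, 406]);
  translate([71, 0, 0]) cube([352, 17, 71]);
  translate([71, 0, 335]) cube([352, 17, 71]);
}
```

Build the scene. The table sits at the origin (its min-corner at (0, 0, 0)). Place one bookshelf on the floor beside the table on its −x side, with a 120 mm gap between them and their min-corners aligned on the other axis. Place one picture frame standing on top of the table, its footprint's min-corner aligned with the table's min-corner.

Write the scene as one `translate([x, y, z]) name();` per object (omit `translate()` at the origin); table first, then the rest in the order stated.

table();
translate([-1181, 0, 0]) bookshelf();
translate([0, 0, 733]) picture_frame();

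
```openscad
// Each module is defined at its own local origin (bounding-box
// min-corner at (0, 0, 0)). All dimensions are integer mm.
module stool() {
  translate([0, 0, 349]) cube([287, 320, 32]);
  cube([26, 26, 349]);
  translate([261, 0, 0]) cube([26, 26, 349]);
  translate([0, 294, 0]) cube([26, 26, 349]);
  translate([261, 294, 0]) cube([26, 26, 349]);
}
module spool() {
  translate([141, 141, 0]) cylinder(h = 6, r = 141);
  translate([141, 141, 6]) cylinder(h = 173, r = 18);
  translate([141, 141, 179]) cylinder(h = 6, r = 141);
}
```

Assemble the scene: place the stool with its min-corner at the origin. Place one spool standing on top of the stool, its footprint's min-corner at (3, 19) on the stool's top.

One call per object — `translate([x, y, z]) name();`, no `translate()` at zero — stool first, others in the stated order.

stool();
translate([3, 19, 381]) spool();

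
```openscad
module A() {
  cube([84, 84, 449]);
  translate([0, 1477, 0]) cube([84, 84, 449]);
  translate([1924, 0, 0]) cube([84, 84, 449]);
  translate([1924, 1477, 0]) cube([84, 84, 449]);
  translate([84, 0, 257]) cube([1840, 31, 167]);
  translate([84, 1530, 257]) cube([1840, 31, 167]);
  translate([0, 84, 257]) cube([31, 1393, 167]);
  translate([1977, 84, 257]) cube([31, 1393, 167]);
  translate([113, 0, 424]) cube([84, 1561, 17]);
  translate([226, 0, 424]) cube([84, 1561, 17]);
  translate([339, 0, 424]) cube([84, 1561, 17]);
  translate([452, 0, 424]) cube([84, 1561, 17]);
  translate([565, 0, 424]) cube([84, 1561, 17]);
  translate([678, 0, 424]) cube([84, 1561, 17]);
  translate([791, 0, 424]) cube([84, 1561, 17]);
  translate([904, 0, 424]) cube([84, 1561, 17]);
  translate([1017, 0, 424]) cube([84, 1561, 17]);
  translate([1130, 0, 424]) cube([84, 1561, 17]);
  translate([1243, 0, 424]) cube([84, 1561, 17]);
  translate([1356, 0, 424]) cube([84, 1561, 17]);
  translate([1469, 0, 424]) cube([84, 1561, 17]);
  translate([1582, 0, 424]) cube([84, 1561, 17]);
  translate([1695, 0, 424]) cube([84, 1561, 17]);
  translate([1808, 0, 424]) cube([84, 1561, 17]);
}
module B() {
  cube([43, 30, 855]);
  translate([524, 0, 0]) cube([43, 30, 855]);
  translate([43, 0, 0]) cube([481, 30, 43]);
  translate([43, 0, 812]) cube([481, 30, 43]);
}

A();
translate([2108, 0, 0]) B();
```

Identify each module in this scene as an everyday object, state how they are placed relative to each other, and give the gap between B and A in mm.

A is a bed frame. B is a picture frame. The picture frame is on the floor beside the bed frame on its +x side. The gap between the picture frame and the bed frame is 100 mm.

The picture frame's nearest face is 100 mm from the bed frame's +x face.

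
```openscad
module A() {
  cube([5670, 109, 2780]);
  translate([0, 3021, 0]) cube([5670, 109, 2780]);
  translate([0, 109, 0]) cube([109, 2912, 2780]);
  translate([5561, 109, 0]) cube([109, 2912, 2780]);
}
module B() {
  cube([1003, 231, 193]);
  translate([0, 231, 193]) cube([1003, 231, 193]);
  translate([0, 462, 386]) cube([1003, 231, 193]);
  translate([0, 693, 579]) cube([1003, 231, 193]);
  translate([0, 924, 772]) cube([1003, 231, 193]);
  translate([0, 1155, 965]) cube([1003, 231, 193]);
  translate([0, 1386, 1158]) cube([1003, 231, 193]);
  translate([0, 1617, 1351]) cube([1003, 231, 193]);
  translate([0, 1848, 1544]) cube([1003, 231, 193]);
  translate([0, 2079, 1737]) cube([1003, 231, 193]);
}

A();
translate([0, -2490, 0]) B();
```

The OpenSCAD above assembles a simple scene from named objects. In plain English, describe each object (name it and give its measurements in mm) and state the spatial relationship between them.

A is the wall frame of a small rectangular building: four walls, each 2780 mm tall and 109 mm thick, enclosing a footprint 5670 mm (x) by 3130 mm (y) outside-to-outside, with no floor or roof. The front and back walls (the −y and +y sides) span the full width; the two side walls fit between them.

B is a straight staircase of 10 solid steps. Each step is 1003 mm wide (x), 231 mm deep (y, the going) and 193 mm tall (the rise). The first step rests on the floor; each subsequent step sits one going further in +y and one rise higher in +z, directly behind and above the previous step with no overlap.

The staircase is on the floor beside the house frame on its −y side.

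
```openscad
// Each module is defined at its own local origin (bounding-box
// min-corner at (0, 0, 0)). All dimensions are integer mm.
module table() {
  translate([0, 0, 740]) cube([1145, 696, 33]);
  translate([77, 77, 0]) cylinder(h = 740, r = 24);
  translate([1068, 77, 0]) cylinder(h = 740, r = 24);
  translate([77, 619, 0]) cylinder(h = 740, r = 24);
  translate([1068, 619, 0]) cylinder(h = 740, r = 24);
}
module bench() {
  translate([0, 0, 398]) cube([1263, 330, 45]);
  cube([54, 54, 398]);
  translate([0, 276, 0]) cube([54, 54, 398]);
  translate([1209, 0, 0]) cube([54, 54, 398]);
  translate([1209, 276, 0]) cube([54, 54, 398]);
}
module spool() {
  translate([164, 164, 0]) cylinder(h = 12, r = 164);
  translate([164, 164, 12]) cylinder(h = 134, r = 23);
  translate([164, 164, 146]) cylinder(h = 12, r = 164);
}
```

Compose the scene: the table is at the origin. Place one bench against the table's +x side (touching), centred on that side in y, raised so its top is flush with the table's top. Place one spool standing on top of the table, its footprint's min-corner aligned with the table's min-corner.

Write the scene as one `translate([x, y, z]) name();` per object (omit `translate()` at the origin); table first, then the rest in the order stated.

table();
translate([1145, 183, 330]) bench();
translate([0, 0, 773]) spool();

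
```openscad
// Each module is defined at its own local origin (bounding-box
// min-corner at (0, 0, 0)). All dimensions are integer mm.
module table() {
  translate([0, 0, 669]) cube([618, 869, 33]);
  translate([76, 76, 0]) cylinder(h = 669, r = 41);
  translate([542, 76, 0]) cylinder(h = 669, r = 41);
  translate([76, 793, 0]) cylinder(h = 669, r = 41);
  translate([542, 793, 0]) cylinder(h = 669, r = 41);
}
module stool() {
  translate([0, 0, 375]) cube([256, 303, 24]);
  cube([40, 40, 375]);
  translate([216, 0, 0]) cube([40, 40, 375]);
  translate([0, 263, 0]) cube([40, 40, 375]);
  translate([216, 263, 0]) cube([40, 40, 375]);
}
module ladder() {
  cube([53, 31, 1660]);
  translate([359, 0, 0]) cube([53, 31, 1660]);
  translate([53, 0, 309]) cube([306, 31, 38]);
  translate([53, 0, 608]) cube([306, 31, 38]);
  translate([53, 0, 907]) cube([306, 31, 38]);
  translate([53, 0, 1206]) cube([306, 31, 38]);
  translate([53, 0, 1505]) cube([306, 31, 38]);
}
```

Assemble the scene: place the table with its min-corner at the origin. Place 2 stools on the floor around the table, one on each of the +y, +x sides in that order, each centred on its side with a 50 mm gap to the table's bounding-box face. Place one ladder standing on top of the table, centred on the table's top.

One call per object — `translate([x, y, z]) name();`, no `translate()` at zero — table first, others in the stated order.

table();
translate([181, 919, 0]) stool();
translate([668, 283, 0]) stool();
translate([103, 419, 702]) ladder();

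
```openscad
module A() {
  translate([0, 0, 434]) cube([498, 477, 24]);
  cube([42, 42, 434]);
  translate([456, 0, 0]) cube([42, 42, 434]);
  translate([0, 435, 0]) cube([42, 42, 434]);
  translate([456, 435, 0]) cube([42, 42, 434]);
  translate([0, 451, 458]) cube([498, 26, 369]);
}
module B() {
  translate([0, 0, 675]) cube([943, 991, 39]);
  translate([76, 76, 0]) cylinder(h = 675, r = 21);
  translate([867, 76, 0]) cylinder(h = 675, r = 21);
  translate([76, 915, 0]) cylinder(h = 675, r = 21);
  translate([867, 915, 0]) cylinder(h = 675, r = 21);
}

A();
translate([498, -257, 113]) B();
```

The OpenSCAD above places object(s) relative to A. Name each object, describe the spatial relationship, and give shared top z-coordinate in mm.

Both tops at z = 827 mm.

A is a chair. B is a table. The table is beside the chair with their tops flush at z = 827. The shared top z-coordinate is 827 mm.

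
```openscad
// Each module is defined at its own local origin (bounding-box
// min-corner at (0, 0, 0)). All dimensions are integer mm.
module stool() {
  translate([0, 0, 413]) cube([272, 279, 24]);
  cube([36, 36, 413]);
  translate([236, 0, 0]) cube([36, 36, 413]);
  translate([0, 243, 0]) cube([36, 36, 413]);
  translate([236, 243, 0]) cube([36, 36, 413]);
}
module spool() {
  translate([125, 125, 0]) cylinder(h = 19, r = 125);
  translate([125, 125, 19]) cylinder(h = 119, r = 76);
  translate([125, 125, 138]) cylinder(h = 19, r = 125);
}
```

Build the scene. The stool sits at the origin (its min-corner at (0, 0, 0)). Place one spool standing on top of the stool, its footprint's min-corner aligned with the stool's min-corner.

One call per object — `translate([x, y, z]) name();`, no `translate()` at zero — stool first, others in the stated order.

stool();
translate([0, 0, 437]) spool();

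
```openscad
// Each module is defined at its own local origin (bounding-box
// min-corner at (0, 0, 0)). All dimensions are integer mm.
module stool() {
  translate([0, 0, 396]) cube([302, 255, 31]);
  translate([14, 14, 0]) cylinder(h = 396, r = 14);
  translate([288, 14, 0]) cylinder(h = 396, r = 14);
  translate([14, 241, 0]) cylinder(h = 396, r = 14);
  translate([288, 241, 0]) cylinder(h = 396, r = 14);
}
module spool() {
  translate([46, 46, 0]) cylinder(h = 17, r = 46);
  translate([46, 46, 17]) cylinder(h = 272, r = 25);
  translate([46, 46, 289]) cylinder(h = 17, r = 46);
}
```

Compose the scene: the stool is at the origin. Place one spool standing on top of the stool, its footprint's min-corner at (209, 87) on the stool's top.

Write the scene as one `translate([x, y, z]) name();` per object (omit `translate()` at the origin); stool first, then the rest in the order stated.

stool();
translate([209, 87, 427]) spool();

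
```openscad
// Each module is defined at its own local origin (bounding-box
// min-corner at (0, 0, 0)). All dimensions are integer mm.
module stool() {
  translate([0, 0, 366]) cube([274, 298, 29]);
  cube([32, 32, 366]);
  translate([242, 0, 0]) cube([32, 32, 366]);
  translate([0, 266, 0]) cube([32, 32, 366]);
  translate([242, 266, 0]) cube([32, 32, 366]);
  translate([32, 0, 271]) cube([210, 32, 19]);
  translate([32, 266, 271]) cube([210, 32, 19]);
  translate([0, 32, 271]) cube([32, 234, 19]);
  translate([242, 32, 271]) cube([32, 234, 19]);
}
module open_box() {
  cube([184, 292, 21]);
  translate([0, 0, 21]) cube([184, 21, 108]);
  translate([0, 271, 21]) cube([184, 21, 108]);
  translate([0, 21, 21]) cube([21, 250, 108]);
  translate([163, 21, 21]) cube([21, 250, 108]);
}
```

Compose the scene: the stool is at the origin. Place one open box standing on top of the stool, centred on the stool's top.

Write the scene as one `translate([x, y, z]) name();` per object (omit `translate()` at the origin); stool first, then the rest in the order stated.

stool();
translate([45, 3, 395]) open_box();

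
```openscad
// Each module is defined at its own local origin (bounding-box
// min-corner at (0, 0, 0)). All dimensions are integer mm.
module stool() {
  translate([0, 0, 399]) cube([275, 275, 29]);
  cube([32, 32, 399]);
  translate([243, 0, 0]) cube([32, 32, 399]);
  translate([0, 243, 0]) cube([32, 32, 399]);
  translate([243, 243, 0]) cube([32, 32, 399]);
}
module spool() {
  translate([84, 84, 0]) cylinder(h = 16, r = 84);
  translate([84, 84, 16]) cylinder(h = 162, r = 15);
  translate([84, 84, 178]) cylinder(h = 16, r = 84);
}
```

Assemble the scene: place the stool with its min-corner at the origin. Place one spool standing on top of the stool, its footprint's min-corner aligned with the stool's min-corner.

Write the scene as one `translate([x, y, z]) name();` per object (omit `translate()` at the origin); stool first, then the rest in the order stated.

stool();
translate([0, 0, 428]) spool();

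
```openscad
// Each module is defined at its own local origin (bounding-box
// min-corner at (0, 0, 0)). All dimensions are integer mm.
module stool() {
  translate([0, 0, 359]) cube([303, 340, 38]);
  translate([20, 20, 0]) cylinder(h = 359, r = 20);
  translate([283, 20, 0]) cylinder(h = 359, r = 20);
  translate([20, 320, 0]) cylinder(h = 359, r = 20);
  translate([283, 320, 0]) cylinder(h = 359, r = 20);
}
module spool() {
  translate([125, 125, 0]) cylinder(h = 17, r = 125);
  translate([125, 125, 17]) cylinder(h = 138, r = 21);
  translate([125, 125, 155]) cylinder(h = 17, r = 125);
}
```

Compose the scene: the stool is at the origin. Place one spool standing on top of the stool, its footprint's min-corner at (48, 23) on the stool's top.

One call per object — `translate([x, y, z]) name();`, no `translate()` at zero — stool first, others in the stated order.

stool();
translate([48, 23, 397]) spool();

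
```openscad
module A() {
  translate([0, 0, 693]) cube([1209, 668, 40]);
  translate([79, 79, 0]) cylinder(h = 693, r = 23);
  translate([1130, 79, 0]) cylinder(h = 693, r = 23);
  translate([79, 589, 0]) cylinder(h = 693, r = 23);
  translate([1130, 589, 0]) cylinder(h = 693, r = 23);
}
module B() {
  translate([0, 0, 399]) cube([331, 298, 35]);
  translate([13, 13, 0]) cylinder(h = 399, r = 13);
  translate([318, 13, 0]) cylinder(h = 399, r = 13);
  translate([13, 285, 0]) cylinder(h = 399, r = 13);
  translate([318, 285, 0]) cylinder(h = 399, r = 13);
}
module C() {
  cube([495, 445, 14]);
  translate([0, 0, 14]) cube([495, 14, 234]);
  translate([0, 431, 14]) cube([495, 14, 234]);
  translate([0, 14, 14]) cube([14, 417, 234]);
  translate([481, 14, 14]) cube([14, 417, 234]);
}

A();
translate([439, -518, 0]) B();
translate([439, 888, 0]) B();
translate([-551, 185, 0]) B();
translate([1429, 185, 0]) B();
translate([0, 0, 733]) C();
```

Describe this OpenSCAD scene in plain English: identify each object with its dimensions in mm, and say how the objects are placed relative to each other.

A is a table with a 1209×668 mm rectangular top, 40 mm thick, top surface at z = 733 mm, supported by four round legs of 46 mm diameter, each leg's bounding box inset 56 mm from the nearest pair of top edges, running from the floor.

B is a four-legged stool. The seat is 331×298 mm, 35 mm thick, top at z = 434 mm. It stands on four round legs, each 26 mm in diameter, from z = 0 to the seat underside, each leg's axis is inset half a diameter from the nearest pair of seat edges (so the leg's bounding box is flush with the corner).

C is an open-topped rectangular box: outside dimensions 495×445×248 mm, with a uniform wall and base thickness of 14 mm. The base is a full 495×445 slab on the floor; four walls sit on top of the base. The front and back walls (the −y and +y sides) span the full width; the two side walls fit between them.

Four stools sit around the table at the −y, +y, −x, +x sides. The open box is on top of the table.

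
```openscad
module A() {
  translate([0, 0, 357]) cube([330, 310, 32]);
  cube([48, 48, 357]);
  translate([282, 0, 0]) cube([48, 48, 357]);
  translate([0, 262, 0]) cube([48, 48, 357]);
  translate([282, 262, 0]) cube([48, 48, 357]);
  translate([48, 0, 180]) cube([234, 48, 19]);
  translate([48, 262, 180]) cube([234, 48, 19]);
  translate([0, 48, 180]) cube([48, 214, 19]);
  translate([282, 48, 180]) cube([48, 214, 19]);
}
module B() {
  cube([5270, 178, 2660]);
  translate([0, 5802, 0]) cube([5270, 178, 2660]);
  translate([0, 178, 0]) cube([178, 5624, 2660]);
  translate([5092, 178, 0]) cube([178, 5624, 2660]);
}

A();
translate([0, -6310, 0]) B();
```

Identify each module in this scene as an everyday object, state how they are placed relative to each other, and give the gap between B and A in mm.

A is a stool. B is a house frame. The house frame is on the floor beside the stool on its −y side. The gap between the house frame and the stool is 330 mm.

The house frame's nearest face is 330 mm from the stool's −y face.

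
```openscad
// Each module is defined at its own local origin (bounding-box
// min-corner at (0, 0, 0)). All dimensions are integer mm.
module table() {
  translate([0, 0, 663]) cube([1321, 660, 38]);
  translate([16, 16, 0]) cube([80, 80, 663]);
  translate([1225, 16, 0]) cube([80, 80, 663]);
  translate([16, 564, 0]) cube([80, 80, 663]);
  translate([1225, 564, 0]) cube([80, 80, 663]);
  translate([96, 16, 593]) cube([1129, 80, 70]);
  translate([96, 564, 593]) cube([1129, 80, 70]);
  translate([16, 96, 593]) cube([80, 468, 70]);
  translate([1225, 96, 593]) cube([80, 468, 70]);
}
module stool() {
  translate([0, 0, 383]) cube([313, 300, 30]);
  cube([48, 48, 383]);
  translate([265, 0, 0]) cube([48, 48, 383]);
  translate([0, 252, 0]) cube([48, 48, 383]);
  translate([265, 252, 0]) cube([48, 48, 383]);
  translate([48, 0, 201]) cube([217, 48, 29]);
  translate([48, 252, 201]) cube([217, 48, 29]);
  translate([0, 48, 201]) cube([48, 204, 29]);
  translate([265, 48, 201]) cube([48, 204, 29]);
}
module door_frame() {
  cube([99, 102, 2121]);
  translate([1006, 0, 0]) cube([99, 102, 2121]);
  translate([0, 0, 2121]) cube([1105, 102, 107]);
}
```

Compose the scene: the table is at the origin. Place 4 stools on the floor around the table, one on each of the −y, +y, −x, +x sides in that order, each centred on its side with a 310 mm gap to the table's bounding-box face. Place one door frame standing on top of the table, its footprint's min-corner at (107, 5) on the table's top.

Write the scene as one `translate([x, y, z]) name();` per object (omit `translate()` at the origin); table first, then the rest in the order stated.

table();
translate([504, -610, 0]) stool();
translate([504, 970, 0]) stool();
translate([-623, 180, 0]) stool();
translate([1631, 180, 0]) stool();
translate([107, 5, 701]) door_frame();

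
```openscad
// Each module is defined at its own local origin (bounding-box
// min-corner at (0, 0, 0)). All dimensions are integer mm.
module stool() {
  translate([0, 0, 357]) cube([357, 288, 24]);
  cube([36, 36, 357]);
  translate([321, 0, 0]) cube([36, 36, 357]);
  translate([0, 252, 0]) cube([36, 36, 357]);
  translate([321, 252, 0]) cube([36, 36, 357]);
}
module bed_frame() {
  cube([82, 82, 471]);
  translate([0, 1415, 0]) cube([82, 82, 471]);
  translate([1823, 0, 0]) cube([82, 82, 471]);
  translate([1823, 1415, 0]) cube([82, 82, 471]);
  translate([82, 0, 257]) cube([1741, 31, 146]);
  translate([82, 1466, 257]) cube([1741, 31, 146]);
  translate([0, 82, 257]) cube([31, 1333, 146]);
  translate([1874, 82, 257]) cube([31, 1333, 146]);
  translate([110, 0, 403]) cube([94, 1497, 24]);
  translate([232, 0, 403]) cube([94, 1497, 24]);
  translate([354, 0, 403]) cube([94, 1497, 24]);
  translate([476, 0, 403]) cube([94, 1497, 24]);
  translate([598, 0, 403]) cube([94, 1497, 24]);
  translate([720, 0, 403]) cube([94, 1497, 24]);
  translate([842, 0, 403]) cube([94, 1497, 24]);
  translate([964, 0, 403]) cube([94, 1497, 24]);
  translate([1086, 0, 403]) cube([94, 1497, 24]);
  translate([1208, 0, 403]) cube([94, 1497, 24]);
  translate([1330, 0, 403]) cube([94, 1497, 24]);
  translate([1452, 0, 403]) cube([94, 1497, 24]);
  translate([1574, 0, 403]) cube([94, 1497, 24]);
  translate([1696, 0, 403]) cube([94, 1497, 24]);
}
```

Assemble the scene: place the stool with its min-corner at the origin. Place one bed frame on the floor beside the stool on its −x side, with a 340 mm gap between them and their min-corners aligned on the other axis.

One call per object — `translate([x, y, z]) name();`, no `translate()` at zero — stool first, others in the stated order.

stool();
translate([-2245, 0, 0]) bed_frame();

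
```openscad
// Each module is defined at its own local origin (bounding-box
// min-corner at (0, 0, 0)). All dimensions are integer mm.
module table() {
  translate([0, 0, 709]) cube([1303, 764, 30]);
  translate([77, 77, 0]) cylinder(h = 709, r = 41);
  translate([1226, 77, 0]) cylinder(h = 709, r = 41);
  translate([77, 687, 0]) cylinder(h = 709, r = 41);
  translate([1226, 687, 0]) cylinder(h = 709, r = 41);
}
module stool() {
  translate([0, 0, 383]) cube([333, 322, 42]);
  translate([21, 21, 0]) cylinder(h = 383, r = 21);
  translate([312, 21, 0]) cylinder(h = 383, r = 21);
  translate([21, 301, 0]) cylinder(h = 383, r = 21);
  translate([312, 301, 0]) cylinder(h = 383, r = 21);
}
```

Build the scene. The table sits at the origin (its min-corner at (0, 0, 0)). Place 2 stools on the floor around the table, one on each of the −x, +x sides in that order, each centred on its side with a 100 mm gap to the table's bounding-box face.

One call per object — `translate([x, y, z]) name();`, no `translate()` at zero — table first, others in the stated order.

table();
translate([-433, 221, 0]) stool();
translate([1403, 221, 0]) stool();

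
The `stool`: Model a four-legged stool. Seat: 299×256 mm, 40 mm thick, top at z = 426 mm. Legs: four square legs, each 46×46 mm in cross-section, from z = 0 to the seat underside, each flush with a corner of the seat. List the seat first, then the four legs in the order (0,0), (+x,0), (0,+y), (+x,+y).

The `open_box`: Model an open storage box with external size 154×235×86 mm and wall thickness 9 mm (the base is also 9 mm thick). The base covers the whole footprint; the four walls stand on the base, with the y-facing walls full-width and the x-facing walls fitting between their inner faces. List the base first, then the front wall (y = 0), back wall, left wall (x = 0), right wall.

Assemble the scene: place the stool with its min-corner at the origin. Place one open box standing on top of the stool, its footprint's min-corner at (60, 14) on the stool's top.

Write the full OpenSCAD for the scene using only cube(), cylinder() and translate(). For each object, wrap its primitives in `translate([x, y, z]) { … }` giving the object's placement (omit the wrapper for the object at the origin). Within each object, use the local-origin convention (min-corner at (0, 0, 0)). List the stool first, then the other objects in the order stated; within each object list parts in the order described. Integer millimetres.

translate([0, 0, 386]) cube([299, 256, 40]);
cube([46, 46, 386]);
translate([253, 0, 0]) cube([46, 46, 386]);
translate([0, 210, 0]) cube([46, 46, 386]);
translate([253, 210, 0]) cube([46, 46, 386]);
translate([60, 14, 426]) {
  cube([154, 235, 9]);
  translate([0, 0, 9]) cube([154, 9, 77]);
  translate([0, 226, 9]) cube([154, 9, 77]);
  translate([0, 9, 9]) cube([9, 217, 77]);
  translate([145, 9, 9]) cube([9, 217, 77]);
}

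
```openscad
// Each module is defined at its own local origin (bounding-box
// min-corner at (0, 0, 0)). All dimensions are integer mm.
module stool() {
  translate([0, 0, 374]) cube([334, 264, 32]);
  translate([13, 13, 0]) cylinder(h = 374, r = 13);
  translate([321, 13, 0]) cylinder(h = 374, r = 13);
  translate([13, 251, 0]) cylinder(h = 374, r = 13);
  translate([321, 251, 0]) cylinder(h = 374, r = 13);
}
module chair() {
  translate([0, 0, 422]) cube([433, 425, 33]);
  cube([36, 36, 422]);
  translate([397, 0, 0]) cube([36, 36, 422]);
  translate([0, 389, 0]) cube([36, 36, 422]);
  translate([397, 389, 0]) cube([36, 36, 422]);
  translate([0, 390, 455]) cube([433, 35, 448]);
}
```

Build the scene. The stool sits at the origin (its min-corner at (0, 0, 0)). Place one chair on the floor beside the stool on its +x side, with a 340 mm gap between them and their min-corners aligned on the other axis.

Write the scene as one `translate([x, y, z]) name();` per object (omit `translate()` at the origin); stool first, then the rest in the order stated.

stool();
translate([674, 0, 0]) chair();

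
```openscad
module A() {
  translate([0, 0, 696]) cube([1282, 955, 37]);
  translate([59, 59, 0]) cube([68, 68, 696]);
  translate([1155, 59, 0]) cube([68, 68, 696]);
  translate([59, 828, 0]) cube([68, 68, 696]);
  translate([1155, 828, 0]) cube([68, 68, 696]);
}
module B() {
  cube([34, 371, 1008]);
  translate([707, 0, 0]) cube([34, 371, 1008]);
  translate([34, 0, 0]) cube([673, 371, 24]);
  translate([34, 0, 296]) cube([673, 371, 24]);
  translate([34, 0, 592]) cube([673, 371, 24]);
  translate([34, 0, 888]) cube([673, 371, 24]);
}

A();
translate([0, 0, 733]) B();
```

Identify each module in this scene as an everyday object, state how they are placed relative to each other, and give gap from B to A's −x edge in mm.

The bookshelf's min-x is at 0; the table's min-x is 0; gap = 0 mm.

A is a table. B is a bookshelf. The bookshelf is on top of the table. The gap from the bookshelf to the table's −x edge is 0 mm.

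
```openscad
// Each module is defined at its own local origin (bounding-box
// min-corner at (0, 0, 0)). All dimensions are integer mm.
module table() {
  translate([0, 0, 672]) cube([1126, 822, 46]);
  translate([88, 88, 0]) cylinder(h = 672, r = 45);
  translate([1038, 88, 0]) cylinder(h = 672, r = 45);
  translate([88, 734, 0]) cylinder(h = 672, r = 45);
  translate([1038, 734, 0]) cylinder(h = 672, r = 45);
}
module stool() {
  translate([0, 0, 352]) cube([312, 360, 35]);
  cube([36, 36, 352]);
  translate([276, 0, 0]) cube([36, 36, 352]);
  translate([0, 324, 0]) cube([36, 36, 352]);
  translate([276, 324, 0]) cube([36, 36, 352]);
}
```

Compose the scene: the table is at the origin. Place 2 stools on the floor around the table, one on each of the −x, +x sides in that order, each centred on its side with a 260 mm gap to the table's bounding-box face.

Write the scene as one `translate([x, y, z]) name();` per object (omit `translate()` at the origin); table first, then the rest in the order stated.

table();
translate([-572, 231, 0]) stool();
translate([1386, 231, 0]) stool();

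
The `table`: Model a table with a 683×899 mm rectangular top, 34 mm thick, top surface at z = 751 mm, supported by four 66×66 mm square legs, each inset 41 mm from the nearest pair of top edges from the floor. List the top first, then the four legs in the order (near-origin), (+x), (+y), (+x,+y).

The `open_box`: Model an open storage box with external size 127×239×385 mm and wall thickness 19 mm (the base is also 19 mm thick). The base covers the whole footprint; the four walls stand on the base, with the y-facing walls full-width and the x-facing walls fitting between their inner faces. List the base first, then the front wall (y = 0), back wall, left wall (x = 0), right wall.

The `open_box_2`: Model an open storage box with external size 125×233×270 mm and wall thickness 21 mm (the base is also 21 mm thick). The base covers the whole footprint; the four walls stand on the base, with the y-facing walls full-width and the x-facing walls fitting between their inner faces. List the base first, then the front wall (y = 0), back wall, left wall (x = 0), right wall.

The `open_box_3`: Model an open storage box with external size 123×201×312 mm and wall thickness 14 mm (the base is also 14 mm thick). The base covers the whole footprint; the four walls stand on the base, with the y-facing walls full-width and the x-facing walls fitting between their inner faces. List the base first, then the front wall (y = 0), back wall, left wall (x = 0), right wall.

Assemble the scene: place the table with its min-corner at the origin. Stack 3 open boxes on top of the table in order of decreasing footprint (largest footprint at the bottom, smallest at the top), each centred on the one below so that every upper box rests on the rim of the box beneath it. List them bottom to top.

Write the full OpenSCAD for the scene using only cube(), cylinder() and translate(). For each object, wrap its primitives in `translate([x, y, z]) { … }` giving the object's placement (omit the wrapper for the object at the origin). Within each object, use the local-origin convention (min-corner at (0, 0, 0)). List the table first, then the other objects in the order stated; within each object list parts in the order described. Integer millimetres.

translate([0, 0, 717]) cube([683, 899, 34]);
translate([41, 41, 0]) cube([66, 66, 717]);
translate([576, 41, 0]) cube([66, 66, 717]);
translate([41, 792, 0]) cube([66, 66, 717]);
translate([576, 792, 0]) cube([66, 66, 717]);
translate([278, 330, 751]) {
  cube([127, 239, 19]);
  translate([0, 0, 19]) cube([127, 19, 366]);
  translate([0, 220, 19]) cube([127, 19, 366]);
  translate([0, 19, 19]) cube([19, 201, 366]);
  translate([108, 19, 19]) cube([19, 201, 366]);
}
translate([279, 333, 1136]) {
  cube([125, 233, 21]);
  translate([0, 0, 21]) cube([125, 21, 249]);
  translate([0, 212, 21]) cube([125, 21, 249]);
  translate([0, 21, 21]) cube([21, 191, 249]);
  translate([104, 21, 21]) cube([21, 191, 249]);
}
translate([280, 349, 1406]) {
  cube([123, 201, 14]);
  translate([0, 0, 14]) cube([123, 14, 298]);
  translate([0, 187, 14]) cube([123, 14, 298]);
  translate([0, 14, 14]) cube([14, 173, 298]);
  translate([109, 14, 14]) cube([14, 173, 298]);
}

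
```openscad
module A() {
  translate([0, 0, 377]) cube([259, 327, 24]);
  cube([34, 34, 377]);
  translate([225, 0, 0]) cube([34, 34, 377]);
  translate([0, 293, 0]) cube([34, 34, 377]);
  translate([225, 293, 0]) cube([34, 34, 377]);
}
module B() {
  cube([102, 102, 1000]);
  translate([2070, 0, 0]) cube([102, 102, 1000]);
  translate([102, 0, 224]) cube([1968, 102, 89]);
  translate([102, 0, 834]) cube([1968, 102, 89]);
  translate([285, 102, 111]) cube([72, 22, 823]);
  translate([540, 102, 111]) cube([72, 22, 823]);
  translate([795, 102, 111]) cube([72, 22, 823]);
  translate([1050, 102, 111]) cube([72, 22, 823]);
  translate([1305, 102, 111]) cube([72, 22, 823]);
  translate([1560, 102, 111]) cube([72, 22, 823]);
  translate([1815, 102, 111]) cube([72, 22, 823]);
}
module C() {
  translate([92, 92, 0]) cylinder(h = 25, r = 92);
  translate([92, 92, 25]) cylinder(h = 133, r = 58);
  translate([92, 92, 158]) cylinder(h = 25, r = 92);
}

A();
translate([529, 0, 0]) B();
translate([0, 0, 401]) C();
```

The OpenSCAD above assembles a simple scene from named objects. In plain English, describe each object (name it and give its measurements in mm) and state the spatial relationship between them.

A is a four-legged stool. The seat is a 259×327×24 mm slab whose top surface is at z = 401 mm; four square legs, each 34×34 mm in cross-section, run from the floor (z = 0) to the underside of the seat, each flush with a corner of the seat.

B is a fence section. Two 102×102 mm posts, 1000 mm tall, stand on the floor with a clear span of 1968 mm between their inner faces. Two horizontal rails of 102×89 mm section span the gap between the posts with their undersides at z = 224 mm and z = 834 mm, flush with the posts' −y face. 7 pickets, each 72 mm wide, 22 mm thick and 823 mm tall, are fixed to the +y face of the rails with their bottoms at z = 111 mm, evenly spaced across the span with equal gaps (rounded down to the nearest mm) at the −x end and between each pair — any rounding remainder accumulates at the +x end.

C is a spool: two coaxial disc flanges of radius 92 mm and thickness 25 mm, joined by a core cylinder of radius 58 mm and height 133 mm. The lower flange rests on z = 0 and the three cylinders share a vertical axis.

The fence section is on the floor beside the stool on its +x side. The spool is on top of the stool.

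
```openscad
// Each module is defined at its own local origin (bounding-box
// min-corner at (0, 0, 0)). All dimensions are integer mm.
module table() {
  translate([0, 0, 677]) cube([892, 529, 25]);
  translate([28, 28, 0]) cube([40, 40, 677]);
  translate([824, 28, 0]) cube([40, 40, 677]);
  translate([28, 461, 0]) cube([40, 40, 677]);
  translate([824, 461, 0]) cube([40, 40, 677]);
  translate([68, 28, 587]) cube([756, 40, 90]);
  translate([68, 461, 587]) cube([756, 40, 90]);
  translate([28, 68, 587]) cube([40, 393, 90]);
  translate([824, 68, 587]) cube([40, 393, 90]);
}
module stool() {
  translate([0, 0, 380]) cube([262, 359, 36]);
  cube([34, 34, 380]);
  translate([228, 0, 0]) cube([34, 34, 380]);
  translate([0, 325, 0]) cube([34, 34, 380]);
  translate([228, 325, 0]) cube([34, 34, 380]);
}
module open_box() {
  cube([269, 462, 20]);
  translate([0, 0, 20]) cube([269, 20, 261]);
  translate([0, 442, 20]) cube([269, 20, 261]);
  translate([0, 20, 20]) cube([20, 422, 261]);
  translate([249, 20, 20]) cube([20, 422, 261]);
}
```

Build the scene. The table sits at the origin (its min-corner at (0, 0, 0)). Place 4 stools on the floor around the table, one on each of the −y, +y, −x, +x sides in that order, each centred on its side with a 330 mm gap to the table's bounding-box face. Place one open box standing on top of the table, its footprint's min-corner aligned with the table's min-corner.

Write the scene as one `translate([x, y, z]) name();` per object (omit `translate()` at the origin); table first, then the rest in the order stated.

table();
translate([315, -689, 0]) stool();
translate([315, 859, 0]) stool();
translate([-592, 85, 0]) stool();
translate([1222, 85, 0]) stool();
translate([0, 0, 702]) open_box();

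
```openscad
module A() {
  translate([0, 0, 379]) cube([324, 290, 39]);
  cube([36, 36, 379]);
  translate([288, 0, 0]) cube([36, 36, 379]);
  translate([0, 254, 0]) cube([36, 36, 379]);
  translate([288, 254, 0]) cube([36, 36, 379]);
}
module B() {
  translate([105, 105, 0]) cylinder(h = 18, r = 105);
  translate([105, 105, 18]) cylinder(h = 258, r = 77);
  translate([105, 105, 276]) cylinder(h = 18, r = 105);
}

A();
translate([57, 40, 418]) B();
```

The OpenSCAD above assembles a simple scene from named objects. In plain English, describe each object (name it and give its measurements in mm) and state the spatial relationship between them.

A is a four-legged stool. The seat is 324×290 mm, 39 mm thick, top at z = 418 mm. It stands on four square legs, each 36×36 mm in cross-section, from z = 0 to the seat underside, each flush with a corner of the seat.

B is a spool: two coaxial disc flanges of radius 105 mm and thickness 18 mm, joined by a core cylinder of radius 77 mm and height 258 mm. The lower flange rests on z = 0 and the three cylinders share a vertical axis.

The spool is on top of the stool, centred.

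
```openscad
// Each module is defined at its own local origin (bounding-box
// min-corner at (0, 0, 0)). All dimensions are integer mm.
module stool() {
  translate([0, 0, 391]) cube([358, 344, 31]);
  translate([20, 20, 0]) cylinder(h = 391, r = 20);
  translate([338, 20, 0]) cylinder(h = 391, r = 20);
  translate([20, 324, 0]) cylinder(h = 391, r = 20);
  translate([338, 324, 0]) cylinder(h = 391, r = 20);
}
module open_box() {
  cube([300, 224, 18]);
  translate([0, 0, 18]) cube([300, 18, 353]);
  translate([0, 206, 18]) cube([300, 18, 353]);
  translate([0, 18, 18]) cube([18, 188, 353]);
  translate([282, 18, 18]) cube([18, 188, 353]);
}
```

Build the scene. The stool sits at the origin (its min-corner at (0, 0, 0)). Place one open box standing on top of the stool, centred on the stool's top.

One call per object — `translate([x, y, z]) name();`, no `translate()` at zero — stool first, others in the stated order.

stool();
translate([29, 60, 422]) open_box();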